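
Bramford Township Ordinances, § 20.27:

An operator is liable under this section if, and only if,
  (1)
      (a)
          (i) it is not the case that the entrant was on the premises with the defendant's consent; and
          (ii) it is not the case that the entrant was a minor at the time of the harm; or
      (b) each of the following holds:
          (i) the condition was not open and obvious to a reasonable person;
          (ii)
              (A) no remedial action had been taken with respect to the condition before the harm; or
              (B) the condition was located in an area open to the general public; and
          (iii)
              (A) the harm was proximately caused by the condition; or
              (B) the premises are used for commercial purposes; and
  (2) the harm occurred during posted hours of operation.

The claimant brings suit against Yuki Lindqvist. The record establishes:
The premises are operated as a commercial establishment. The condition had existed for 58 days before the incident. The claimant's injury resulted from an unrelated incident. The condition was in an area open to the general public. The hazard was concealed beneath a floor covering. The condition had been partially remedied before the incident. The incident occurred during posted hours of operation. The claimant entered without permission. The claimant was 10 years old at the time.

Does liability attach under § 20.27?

Yes — liable.

(i) not (consent to enter) — holds.
(ii) not (entrant a minor) — not met.
So (a) is not satisfied (T AND F).
(i) not open/obvious — satisfied.
(A) no remedial action — not satisfied.
(B) public area — met.
(ii): F OR T → true.
(A) proximate cause — not met.
(B) commercial use — met.
(iii) = F OR T = true.
(b): T AND T AND T → true.
(1) = F OR T = true.
(2) during posted hours — met.
So Overall is satisfied (T AND T).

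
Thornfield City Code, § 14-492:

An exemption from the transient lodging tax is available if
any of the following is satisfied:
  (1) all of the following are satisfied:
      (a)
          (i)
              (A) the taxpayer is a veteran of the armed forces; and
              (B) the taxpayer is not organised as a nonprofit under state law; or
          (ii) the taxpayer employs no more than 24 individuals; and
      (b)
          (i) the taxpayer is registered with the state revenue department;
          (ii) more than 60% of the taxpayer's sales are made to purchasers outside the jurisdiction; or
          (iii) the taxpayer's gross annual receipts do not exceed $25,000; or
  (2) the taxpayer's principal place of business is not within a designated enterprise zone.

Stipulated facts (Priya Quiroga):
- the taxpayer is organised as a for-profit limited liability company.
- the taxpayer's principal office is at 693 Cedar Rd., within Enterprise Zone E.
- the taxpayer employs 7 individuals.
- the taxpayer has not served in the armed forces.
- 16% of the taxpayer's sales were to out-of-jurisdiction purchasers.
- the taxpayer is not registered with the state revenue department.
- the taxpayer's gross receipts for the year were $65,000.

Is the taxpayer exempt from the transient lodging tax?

(A) veteran — fails.
(B) not (nonprofit) — holds.
So (i) is not satisfied (F AND T).
(ii) ≤ 24 employees — met.
(a) = F OR T = true.
(i) state-registered — fails.
(ii) >60% out-of-jur. sales — not met.
(iii) receipts ≤ $25,000 — not met.
(b): F OR F OR F → false.
So (1) is not satisfied (T AND F).
(2) not (in enterprise zone) — not met.
Overall: F OR F → false.

No — not exempt.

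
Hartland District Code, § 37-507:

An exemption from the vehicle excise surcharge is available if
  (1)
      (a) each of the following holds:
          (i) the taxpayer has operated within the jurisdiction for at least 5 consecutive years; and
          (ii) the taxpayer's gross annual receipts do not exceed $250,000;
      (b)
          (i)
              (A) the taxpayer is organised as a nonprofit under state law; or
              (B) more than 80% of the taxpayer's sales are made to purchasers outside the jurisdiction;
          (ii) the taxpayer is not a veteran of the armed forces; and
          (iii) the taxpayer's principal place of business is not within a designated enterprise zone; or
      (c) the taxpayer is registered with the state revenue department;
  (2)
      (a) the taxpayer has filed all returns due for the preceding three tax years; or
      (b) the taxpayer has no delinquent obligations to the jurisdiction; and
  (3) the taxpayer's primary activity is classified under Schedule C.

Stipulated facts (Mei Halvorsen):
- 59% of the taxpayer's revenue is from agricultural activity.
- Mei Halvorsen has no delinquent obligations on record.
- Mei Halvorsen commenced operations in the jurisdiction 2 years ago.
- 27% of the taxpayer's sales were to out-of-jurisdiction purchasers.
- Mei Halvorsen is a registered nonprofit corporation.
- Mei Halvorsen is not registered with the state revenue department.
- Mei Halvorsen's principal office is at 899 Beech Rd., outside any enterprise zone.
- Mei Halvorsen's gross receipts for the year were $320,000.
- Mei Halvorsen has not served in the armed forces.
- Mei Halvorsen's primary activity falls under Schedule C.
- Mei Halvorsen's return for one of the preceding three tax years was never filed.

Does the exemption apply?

Yes — exempt.

(i) ≥ 5 yrs in jurisdiction — fails.
(ii) receipts ≤ $250,000 — fails.
So (a) is not satisfied (F AND F).
(A) nonprofit — met.
(B) >80% out-of-jur. sales — fails.
(i): T OR F → true.
(ii) not (veteran) — met.
(iii) not (in enterprise zone) — satisfied.
(b): T AND T AND T → true.
(c) state-registered — not satisfied.
(1) = F OR T OR F = true.
(a) returns current — not satisfied.
(b) no delinquency — met.
So (2) is satisfied (F OR T).
(3) Schedule C activity — satisfied.
Overall: T AND T AND T → true.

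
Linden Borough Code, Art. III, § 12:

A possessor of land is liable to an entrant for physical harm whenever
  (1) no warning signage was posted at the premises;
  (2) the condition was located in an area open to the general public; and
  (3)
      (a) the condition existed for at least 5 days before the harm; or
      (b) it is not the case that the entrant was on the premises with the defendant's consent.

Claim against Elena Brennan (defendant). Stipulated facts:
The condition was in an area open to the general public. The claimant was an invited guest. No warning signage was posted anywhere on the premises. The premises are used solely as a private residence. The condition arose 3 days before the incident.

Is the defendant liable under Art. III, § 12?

No — not liable.

(1) no signage posted — met.
(2) public area — holds.
(a) condition ≥5 days old — not met.
(b) not (consent to enter) — not satisfied.
So (3) is not satisfied (F OR F).
So Overall is not satisfied (T AND T AND F).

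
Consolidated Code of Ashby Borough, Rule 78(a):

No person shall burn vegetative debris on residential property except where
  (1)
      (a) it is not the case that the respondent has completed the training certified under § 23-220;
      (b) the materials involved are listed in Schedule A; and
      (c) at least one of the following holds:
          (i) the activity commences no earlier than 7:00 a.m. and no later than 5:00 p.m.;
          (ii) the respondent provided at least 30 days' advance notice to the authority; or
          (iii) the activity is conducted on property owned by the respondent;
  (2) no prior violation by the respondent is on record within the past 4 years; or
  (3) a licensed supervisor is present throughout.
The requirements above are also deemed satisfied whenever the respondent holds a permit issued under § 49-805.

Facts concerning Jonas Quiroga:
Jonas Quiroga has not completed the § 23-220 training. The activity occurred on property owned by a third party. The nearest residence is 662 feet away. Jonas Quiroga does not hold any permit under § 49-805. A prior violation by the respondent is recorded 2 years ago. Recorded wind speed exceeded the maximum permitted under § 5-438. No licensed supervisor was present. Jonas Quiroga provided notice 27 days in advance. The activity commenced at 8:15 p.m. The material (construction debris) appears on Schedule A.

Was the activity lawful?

(a) not (training certified) — met.
(b) Schedule A material — met.
(i) start within hours — not met.
(ii) ≥30 days' notice — not met.
(iii) own property — not satisfied.
(c) = F OR F OR F = false.
(1): T AND T AND F → false.
(2) no prior violation — not met.
(3) supervisor present — not met.
Overall = F OR F OR F = false.
Exception (holds permit) — not satisfied.
Result: main false OR exception false → false.

No — unlawful.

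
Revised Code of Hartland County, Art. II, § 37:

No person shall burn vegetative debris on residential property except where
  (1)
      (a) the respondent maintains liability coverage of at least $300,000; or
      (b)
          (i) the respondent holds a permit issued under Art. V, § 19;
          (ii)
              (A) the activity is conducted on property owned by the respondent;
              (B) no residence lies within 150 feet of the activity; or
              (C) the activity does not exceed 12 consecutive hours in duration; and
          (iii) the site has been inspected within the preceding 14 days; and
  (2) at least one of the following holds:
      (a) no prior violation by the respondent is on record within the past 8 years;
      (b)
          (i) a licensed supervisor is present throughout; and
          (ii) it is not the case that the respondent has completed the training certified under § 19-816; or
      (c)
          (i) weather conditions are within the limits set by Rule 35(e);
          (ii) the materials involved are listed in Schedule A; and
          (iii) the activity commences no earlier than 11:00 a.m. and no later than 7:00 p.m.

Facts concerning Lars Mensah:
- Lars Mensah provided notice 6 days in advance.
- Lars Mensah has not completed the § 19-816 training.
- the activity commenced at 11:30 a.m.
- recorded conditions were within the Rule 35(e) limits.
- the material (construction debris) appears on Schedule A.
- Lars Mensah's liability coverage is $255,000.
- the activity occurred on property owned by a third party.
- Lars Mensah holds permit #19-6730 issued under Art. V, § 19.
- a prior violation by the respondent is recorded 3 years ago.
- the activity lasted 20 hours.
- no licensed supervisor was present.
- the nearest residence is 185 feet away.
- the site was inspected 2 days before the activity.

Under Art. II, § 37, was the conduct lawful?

Yes — lawful.

(a) coverage ≥ $300,000 — not met.
(i) holds permit — satisfied.
(A) own property — fails.
(B) no residence in 150 ft — holds.
(C) ≤ 12 hrs duration — not satisfied.
(ii): F OR T OR F → true.
(iii) site inspected — met.
(b) = T AND T AND T = true.
(1) = F OR T = true.
(a) no prior violation — not satisfied.
(i) supervisor present — fails.
(ii) not (training certified) — met.
So (b) is not satisfied (F AND T).
(i) weather ok — satisfied.
(ii) Schedule A material — met.
(iii) start within hours — satisfied.
So (c) is satisfied (T AND T AND T).
(2) = F OR F OR T = true.
So Overall is satisfied (T AND T).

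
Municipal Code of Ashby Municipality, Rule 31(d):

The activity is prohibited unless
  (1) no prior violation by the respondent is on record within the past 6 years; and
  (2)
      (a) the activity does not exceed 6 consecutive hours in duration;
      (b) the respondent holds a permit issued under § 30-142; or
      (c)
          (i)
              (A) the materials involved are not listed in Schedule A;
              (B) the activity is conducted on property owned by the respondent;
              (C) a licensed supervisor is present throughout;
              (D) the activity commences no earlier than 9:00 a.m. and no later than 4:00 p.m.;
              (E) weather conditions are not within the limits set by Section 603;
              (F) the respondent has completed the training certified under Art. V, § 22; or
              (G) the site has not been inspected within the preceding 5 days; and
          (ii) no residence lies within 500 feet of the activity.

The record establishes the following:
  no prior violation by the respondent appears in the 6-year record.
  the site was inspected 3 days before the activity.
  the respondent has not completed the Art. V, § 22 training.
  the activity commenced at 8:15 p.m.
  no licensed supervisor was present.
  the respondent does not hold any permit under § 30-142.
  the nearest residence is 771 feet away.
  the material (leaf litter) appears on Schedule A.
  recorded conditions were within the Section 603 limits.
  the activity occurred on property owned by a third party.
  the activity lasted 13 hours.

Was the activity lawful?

(1) no prior violation — met.
(a) ≤ 6 hrs duration — fails.
(b) holds permit — not met.
(A) not (Schedule A material) — fails.
(B) own property — fails.
(C) supervisor present — not met.
(D) start within hours — fails.
(E) not (weather ok) — not met.
(F) training certified — not met.
(G) not (site inspected) — not met.
(i) = F OR F OR F OR F OR F OR F OR F = false.
(ii) no residence in 500 ft — holds.
So (c) is not satisfied (F AND T).
(2) = F OR F OR F = false.
Overall = T AND F = false.

No — unlawful.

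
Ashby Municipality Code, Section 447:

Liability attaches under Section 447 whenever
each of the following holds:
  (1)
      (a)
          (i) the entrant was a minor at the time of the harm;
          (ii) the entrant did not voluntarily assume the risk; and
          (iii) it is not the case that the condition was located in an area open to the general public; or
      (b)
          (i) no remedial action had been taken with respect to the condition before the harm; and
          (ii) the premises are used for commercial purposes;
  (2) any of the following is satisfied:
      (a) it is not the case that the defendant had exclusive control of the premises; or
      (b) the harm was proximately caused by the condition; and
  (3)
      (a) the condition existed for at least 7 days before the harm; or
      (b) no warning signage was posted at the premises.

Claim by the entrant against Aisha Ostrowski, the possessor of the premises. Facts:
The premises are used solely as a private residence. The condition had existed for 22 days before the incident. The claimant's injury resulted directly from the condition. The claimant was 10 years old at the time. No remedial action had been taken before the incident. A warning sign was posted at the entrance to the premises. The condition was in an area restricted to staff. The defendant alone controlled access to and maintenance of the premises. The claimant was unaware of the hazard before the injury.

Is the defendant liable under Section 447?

(i) entrant a minor — met.
(ii) no assumed risk — holds.
(iii) not (public area) — satisfied.
(a): T AND T AND T → true.
(i) no remedial action — met.
(ii) commercial use — not met.
(b) = T AND F = false.
So (1) is satisfied (T OR F).
(a) not (exclusive control) — fails.
(b) proximate cause — met.
(2): F OR T → true.
(a) condition ≥7 days old — holds.
(b) no signage posted — not met.
So (3) is satisfied (T OR F).
Overall: T AND T AND T → true.

Yes — liable.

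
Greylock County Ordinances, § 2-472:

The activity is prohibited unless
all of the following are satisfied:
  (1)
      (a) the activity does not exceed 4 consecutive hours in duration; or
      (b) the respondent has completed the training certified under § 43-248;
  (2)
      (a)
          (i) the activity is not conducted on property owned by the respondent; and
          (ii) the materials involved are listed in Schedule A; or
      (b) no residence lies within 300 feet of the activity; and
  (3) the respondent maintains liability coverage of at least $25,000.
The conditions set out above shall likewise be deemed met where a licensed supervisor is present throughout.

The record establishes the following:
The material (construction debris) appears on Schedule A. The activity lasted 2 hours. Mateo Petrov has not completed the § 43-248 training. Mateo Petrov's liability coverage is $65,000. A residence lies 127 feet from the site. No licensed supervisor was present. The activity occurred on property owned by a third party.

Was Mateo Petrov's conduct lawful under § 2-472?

Yes — lawful.

(a) ≤ 4 hrs duration — holds.
(b) training certified — not satisfied.
(1) = T OR F = true.
(i) not (own property) — holds.
(ii) Schedule A material — holds.
(a) = T AND T = true.
(b) no residence in 300 ft — not satisfied.
(2): T OR F → true.
(3) coverage ≥ $25,000 — satisfied.
Overall: T AND T AND T → true.
Exception (supervisor present) — not satisfied.
Result: main true OR exception false → true.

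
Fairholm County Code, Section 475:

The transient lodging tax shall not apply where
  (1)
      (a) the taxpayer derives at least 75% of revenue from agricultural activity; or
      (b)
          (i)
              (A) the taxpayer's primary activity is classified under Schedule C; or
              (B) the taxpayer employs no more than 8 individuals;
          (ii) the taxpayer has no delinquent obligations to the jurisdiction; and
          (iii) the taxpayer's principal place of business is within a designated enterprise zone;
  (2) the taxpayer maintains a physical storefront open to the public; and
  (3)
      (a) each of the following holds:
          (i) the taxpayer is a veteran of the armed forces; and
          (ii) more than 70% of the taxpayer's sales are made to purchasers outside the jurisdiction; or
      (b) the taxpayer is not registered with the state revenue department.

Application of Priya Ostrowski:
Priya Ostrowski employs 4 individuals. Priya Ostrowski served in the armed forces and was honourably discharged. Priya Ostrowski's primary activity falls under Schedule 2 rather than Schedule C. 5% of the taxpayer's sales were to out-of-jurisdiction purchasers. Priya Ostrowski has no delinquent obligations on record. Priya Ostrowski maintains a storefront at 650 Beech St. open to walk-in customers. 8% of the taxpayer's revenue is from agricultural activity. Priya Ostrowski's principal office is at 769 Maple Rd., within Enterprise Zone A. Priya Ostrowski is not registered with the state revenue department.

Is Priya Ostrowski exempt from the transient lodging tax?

(a) ≥75% agricultural — not satisfied.
(A) Schedule C activity — fails.
(B) ≤ 8 employees — satisfied.
So (i) is satisfied (F OR T).
(ii) no delinquency — met.
(iii) in enterprise zone — met.
So (b) is satisfied (T AND T AND T).
(1) = F OR T = true.
(2) has storefront — holds.
(i) veteran — met.
(ii) >70% out-of-jur. sales — fails.
(a): T AND F → false.
(b) not (state-registered) — satisfied.
(3): F OR T → true.
Overall = T AND T AND T = true.

Yes — exempt.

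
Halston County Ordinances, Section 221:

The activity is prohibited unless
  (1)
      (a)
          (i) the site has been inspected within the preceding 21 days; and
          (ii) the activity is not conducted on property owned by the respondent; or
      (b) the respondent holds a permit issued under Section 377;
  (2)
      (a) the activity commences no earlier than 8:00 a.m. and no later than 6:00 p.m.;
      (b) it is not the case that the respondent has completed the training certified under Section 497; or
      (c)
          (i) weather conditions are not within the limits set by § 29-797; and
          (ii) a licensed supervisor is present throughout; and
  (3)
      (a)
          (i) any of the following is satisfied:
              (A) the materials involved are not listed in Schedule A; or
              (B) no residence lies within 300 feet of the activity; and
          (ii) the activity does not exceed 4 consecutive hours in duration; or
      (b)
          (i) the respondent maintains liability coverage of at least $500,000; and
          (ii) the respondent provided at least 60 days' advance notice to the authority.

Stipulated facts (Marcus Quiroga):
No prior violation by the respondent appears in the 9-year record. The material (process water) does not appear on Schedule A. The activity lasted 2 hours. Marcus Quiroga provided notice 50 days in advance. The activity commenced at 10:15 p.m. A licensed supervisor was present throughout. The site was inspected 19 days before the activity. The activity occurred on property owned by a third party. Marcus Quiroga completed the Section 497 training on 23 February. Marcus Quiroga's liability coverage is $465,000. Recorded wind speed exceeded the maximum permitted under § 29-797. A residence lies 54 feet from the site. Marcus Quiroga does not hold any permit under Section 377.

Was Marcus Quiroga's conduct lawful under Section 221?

Yes — lawful.

(i) site inspected — holds.
(ii) not (own property) — met.
So (a) is satisfied (T AND T).
(b) holds permit — fails.
(1) = T OR F = true.
(a) start within hours — not satisfied.
(b) not (training certified) — not satisfied.
(i) not (weather ok) — satisfied.
(ii) supervisor present — holds.
So (c) is satisfied (T AND T).
So (2) is satisfied (F OR F OR T).
(A) not (Schedule A material) — met.
(B) no residence in 300 ft — not satisfied.
So (i) is satisfied (T OR F).
(ii) ≤ 4 hrs duration — holds.
(a): T AND T → true.
(i) coverage ≥ $500,000 — fails.
(ii) ≥60 days' notice — fails.
So (b) is not satisfied (F AND F).
(3) = T OR F = true.
So Overall is satisfied (T AND T AND T).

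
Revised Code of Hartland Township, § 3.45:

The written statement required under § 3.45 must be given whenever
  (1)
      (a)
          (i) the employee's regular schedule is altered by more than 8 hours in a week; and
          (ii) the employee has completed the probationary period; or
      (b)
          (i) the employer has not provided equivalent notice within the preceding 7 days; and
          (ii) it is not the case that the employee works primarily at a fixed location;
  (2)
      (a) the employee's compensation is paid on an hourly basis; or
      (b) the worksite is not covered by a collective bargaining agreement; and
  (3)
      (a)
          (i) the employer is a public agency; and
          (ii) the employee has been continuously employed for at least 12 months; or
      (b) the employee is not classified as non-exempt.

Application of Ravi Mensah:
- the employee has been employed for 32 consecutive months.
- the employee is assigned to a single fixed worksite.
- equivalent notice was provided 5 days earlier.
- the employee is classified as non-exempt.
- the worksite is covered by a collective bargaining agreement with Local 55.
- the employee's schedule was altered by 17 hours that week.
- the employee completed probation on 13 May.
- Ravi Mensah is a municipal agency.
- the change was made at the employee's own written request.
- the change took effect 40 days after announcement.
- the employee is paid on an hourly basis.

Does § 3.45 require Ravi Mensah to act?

Yes — required.

(i) schedule shift > 8h — met.
(ii) past probation — holds.
(a): T AND T → true.
(i) no recent notice — not satisfied.
(ii) not (fixed location) — not satisfied.
So (b) is not satisfied (F AND F).
So (1) is satisfied (T OR F).
(a) hourly-paid — met.
(b) no CBA — not satisfied.
(2) = T OR F = true.
(i) public agency — holds.
(ii) tenure ≥ 12 mo. — satisfied.
(a): T AND T → true.
(b) not (non-exempt) — fails.
(3): T OR F → true.
So Overall is satisfied (T AND T AND T).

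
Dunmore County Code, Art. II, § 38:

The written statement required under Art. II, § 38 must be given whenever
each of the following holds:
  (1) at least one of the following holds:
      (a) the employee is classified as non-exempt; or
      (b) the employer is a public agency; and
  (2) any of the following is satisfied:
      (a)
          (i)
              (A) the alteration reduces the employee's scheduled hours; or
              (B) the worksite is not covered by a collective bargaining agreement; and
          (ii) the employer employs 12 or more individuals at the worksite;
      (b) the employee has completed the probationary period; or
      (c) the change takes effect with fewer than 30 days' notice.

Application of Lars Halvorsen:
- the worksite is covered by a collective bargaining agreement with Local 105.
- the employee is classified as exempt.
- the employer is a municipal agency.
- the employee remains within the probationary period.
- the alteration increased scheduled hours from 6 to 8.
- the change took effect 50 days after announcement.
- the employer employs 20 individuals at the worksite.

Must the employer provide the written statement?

No — not required.

(a) non-exempt — fails.
(b) public agency — holds.
So (1) is satisfied (F OR T).
(A) hours reduced — not met.
(B) no CBA — not satisfied.
So (i) is not satisfied (F OR F).
(ii) ≥ 12 at site — met.
So (a) is not satisfied (F AND T).
(b) past probation — not met.
(c) < 30 days' notice — not met.
(2) = F OR F OR F = false.
Overall = T AND F = false.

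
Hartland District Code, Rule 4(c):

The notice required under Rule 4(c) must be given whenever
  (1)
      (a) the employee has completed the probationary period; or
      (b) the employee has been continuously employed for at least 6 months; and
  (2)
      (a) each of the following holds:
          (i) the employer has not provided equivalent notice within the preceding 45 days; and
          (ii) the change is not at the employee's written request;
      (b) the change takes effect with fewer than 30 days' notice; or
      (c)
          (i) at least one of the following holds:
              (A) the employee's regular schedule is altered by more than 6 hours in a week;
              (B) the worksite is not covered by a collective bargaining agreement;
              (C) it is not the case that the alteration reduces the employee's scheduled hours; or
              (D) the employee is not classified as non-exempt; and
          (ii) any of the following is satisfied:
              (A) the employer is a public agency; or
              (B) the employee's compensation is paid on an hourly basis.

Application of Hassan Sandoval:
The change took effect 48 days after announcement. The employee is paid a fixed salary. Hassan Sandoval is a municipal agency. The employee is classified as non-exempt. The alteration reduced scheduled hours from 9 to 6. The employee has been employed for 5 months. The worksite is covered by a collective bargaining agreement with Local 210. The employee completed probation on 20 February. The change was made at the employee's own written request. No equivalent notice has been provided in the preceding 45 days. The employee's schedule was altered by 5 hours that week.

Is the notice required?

(a) past probation — met.
(b) tenure ≥ 6 mo. — not satisfied.
(1) = T OR F = true.
(i) no recent notice — holds.
(ii) not employee-requested — not satisfied.
(a) = T AND F = false.
(b) < 30 days' notice — not satisfied.
(A) schedule shift > 6h — fails.
(B) no CBA — fails.
(C) not (hours reduced) — not met.
(D) not (non-exempt) — not met.
(i): F OR F OR F OR F → false.
(A) public agency — satisfied.
(B) hourly-paid — not met.
(ii) = T OR F = true.
So (c) is not satisfied (F AND T).
(2) = F OR F OR F = false.
So Overall is not satisfied (T AND F).

No — not required.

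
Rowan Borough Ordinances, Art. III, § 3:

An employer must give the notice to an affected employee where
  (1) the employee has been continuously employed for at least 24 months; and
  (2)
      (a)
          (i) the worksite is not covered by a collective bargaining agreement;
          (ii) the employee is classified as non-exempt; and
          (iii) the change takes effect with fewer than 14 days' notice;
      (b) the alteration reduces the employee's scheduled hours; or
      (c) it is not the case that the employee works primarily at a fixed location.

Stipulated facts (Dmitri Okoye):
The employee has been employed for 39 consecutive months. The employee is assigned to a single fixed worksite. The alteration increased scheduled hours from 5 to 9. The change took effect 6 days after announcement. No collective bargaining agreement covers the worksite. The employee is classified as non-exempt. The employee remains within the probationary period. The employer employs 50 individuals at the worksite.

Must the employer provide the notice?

Yes — required.

(1) tenure ≥ 24 mo. — holds.
(i) no CBA — satisfied.
(ii) non-exempt — met.
(iii) < 14 days' notice — holds.
So (a) is satisfied (T AND T AND T).
(b) hours reduced — not met.
(c) not (fixed location) — fails.
(2) = T OR F OR F = true.
Overall = T AND T = true.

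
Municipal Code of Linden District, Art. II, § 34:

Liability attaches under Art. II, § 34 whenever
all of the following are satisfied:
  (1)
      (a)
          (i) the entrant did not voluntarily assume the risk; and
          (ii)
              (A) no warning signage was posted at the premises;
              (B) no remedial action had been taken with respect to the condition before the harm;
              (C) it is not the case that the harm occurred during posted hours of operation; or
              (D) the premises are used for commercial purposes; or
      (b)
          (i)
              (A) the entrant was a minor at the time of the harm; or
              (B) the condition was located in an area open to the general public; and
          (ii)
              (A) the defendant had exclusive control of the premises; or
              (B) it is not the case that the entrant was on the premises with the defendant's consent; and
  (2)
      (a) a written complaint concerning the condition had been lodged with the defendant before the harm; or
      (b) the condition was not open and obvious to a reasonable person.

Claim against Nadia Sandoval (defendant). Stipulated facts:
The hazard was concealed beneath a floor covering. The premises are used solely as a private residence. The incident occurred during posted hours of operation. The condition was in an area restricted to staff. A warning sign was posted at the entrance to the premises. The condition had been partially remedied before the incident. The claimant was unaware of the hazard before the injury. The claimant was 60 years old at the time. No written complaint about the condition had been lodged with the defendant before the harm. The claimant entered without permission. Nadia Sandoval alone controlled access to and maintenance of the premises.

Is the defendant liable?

(i) no assumed risk — met.
(A) no signage posted — not met.
(B) no remedial action — fails.
(C) not (during posted hours) — not satisfied.
(D) commercial use — not met.
(ii): F OR F OR F OR F → false.
So (a) is not satisfied (T AND F).
(A) entrant a minor — not satisfied.
(B) public area — not satisfied.
(i) = F OR F = false.
(A) exclusive control — holds.
(B) not (consent to enter) — holds.
So (ii) is satisfied (T OR T).
(b): F AND T → false.
So (1) is not satisfied (F OR F).
(a) complaint lodged — not met.
(b) not open/obvious — satisfied.
So (2) is satisfied (F OR T).
So Overall is not satisfied (F AND T).

No — not liable.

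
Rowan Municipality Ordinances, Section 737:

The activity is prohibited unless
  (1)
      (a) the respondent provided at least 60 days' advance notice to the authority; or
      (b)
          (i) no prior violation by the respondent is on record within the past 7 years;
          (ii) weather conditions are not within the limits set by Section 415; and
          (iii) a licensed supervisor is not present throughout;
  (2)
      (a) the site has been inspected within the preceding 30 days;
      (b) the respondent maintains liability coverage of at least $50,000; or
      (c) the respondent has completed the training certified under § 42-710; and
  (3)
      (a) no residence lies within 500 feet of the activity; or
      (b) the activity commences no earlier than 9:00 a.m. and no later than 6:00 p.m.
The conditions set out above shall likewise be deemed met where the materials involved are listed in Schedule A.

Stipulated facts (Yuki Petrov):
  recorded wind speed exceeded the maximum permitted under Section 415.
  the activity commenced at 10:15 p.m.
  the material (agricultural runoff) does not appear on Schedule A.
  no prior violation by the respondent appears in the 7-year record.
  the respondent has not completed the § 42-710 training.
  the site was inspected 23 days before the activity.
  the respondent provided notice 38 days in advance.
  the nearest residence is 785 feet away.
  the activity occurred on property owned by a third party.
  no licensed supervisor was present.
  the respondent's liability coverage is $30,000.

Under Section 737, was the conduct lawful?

(a) ≥60 days' notice — not met.
(i) no prior violation — satisfied.
(ii) not (weather ok) — satisfied.
(iii) not (supervisor present) — holds.
(b): T AND T AND T → true.
So (1) is satisfied (F OR T).
(a) site inspected — holds.
(b) coverage ≥ $50,000 — fails.
(c) training certified — not met.
So (2) is satisfied (T OR F OR F).
(a) no residence in 500 ft — holds.
(b) start within hours — fails.
(3): T OR F → true.
Overall = T AND T AND T = true.
Exception (Schedule A material) — not satisfied.
Result: main true OR exception false → true.

Yes — lawful.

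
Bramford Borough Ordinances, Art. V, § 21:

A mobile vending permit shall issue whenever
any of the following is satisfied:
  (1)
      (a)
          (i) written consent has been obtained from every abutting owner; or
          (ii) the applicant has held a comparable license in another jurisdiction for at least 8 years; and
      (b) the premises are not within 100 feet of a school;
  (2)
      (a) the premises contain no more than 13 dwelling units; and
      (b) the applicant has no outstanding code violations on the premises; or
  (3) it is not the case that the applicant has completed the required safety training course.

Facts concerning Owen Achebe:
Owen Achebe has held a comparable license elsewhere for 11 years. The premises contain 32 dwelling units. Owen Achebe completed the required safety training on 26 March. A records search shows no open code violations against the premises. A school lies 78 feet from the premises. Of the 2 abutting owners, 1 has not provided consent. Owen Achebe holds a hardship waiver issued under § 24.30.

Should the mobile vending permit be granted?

(i) all abutters consent — not met.
(ii) prior license ≥ 8 yr — met.
So (a) is satisfied (F OR T).
(b) ≥100 ft from school — not satisfied.
(1) = T AND F = false.
(a) ≤ 13 units — not met.
(b) no code violations — holds.
(2) = F AND T = false.
(3) not (safety training) — not satisfied.
Overall = F OR F OR F = false.

No — denied.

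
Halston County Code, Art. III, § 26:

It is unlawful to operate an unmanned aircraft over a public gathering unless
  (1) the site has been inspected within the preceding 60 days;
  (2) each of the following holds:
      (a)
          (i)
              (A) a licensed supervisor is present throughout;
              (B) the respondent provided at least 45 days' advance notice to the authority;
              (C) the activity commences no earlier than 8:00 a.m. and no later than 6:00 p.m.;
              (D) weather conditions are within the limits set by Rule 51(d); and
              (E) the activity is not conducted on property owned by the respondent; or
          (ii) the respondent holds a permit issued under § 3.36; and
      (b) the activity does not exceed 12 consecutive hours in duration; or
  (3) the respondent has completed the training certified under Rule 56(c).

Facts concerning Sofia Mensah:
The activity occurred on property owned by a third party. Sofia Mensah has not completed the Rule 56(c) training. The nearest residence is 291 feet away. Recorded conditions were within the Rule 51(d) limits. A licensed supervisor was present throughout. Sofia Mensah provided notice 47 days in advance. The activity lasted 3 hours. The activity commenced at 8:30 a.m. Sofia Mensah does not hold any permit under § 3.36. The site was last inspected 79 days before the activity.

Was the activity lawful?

(1) site inspected — not met.
(A) supervisor present — satisfied.
(B) ≥45 days' notice — satisfied.
(C) start within hours — satisfied.
(D) weather ok — met.
(E) not (own property) — met.
(i) = T AND T AND T AND T AND T = true.
(ii) holds permit — fails.
So (a) is satisfied (T OR F).
(b) ≤ 12 hrs duration — met.
(2): T AND T → true.
(3) training certified — not satisfied.
Overall: F OR T OR F → true.

Yes — lawful.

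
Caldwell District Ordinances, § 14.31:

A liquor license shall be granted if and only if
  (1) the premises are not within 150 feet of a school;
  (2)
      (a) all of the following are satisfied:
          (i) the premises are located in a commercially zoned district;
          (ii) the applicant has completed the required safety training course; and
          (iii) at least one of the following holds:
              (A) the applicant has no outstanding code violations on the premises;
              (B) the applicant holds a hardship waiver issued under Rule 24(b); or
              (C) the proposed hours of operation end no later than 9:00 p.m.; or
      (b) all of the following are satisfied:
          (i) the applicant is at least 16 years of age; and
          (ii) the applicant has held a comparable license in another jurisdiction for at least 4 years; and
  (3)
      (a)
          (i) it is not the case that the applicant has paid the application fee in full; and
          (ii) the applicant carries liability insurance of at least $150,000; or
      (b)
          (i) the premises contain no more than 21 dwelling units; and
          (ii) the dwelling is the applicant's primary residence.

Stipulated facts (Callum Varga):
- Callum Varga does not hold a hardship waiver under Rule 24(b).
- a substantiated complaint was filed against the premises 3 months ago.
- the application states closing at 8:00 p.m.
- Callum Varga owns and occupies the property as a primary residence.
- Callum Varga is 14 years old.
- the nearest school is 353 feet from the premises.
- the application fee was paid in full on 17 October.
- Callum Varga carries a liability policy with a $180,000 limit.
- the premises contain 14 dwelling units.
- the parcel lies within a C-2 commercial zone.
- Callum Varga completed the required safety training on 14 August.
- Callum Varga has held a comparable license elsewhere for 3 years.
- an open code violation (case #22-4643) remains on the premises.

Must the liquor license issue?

Yes — granted.

(1) ≥150 ft from school — holds.
(i) commercially zoned — met.
(ii) safety training — met.
(A) no code violations — not satisfied.
(B) hardship waiver — not satisfied.
(C) closes by 9 p.m. — satisfied.
So (iii) is satisfied (F OR F OR T).
(a) = T AND T AND T = true.
(i) age ≥ 16 — not met.
(ii) prior license ≥ 4 yr — not satisfied.
So (b) is not satisfied (F AND F).
So (2) is satisfied (T OR F).
(i) not (fee paid) — not met.
(ii) insurance ≥ $150,000 — met.
(a) = F AND T = false.
(i) ≤ 21 units — satisfied.
(ii) primary residence — satisfied.
(b): T AND T → true.
So (3) is satisfied (F OR T).
So Overall is satisfied (T AND T AND T).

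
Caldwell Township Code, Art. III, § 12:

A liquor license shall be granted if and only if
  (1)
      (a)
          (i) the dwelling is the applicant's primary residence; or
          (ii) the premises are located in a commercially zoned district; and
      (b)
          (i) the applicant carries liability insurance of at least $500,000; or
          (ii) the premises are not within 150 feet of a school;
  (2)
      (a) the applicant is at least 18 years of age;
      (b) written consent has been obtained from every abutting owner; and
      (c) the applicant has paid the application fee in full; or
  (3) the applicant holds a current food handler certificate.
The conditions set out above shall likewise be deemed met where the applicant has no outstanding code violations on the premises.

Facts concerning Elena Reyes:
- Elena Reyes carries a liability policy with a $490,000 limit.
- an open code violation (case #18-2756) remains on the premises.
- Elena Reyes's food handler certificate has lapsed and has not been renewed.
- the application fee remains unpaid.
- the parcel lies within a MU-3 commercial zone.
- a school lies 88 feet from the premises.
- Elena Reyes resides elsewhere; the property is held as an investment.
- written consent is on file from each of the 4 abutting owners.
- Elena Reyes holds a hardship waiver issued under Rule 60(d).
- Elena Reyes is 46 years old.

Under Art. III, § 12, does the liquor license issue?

No — denied.

(i) primary residence — not met.
(ii) commercially zoned — met.
(a) = F OR T = true.
(i) insurance ≥ $500,000 — not met.
(ii) ≥150 ft from school — not met.
(b) = F OR F = false.
(1) = T AND F = false.
(a) age ≥ 18 — met.
(b) all abutters consent — satisfied.
(c) fee paid — not met.
(2) = T AND T AND F = false.
(3) food handler cert. — fails.
Overall: F OR F OR F → false.
Exception (no code violations) — not satisfied.
Result: main false OR exception false → false.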